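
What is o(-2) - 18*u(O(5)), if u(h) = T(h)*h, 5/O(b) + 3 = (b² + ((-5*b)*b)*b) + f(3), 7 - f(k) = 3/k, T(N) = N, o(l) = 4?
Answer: 158354/39601 ≈ 3.9987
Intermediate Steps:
f(k) = 7 - 3/k
O(b) = 5/(3 + b² - 5*b³) (O(b) = 5/(-3 + ((b² + ((-5*b)*b)*b) + (7 - 3/3))) = 5/(-3 + ((b² + (-5*b²)*b) + (7 - 3*⅓))) = 5/(-3 + ((b² - 5*b³) + (7 - 1))) = 5/(-3 + ((b² - 5*b³) + 6)) = 5/(-3 + (6 + b² - 5*b³)) = 5/(3 + b² - 5*b³))
u(h) = h² (u(h) = h*h = h²)
o(-2) - 18*u(O(5)) = 4 - 18*25/(3 + 5² - 5*5³)² = 4 - 18*25/(3 + 25 - 5*125)² = 4 - 18*25/(3 + 25 - 625)² = 4 - 18*(5/(-597))² = 4 - 18*(5*(-1/597))² = 4 - 18*(-5/597)² = 4 - 18*25/356409 = 4 - 50/39601 = 158354/39601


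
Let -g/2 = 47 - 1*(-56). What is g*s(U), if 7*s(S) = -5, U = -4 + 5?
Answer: 1030/7 ≈ 147.14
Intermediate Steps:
U = 1
s(S) = -5/7 (s(S) = (1/7)*(-5) = -5/7)
g = -206 (g = -2*(47 - 1*(-56)) = -2*(47 + 56) = -2*103 = -206)
g*s(U) = -206*(-5/7) = 1030/7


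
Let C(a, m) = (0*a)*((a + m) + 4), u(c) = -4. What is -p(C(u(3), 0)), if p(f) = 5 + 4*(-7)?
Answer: 23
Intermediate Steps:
C(a, m) = 0 (C(a, m) = 0*(4 + a + m) = 0)
p(f) = -23 (p(f) = 5 - 28 = -23)
-p(C(u(3), 0)) = -1*(-23) = 23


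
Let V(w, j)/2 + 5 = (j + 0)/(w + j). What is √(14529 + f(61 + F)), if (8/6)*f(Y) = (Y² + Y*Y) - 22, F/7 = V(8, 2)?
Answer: √364254/5 ≈ 120.71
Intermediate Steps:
V(w, j) = -10 + 2*j/(j + w) (V(w, j) = -10 + 2*((j + 0)/(w + j)) = -10 + 2*(j/(j + w)) = -10 + 2*j/(j + w))
F = -336/5 (F = 7*(2*(-5*8 - 4*2)/(2 + 8)) = 7*(2*(-40 - 8)/10) = 7*(2*(⅒)*(-48)) = 7*(-48/5) = -336/5 ≈ -67.200)
f(Y) = -33/2 + 3*Y²/2 (f(Y) = 3*((Y² + Y*Y) - 22)/4 = 3*((Y² + Y²) - 22)/4 = 3*(2*Y² - 22)/4 = 3*(-22 + 2*Y²)/4 = -33/2 + 3*Y²/2)
√(14529 + f(61 + F)) = √(14529 + (-33/2 + 3*(61 - 336/5)²/2)) = √(14529 + (-33/2 + 3*(-31/5)²/2)) = √(14529 + (-33/2 + (3/2)*(961/25))) = √(14529 + (-33/2 + 2883/50)) = √(14529 + 1029/25) = √(364254/25) = √364254/5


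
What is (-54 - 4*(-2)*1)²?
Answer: 2116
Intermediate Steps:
(-54 - 4*(-2)*1)² = (-54 + 8*1)² = (-54 + 8)² = (-46)² = 2116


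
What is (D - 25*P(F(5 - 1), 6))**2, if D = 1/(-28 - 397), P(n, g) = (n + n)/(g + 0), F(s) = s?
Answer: 1806505009/1625625 ≈ 1111.3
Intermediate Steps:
P(n, g) = 2*n/g (P(n, g) = (2*n)/g = 2*n/g)
D = -1/425 (D = 1/(-425) = -1/425 ≈ -0.0023529)
(D - 25*P(F(5 - 1), 6))**2 = (-1/425 - 50*(5 - 1)/6)**2 = (-1/425 - 50*4/6)**2 = (-1/425 - 25*4/3)**2 = (-1/425 - 100/3)**2 = (-42503/1275)**2 = 1806505009/1625625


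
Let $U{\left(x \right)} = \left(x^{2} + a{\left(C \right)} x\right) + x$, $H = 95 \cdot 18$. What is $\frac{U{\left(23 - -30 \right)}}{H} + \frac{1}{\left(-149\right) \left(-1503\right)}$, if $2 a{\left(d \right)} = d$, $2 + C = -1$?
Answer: $\frac{27694855}{17019972} \approx 1.6272$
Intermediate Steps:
$C = -3$ ($C = -2 - 1 = -3$)
$H = 1710$
$a{\left(d \right)} = \frac{d}{2}$
$U{\left(x \right)} = x^{2} - \frac{x}{2}$ ($U{\left(x \right)} = \left(x^{2} + \frac{1}{2} \left(-3\right) x\right) + x = \left(x^{2} - \frac{3 x}{2}\right) + x = x^{2} - \frac{x}{2}$)
$\frac{U{\left(23 - -30 \right)}}{H} + \frac{1}{\left(-149\right) \left(-1503\right)} = \frac{\left(23 - -30\right) \left(- \frac{1}{2} + \left(23 - -30\right)\right)}{1710} + \frac{1}{\left(-149\right) \left(-1503\right)} = \left(23 + 30\right) \left(- \frac{1}{2} + \left(23 + 30\right)\right) \frac{1}{1710} - - \frac{1}{223947} = 53 \left(- \frac{1}{2} + 53\right) \frac{1}{1710} + \frac{1}{223947} = 53 \cdot \frac{105}{2} \cdot \frac{1}{1710} + \frac{1}{223947} = \frac{5565}{2} \cdot \frac{1}{1710} + \frac{1}{223947} = \frac{371}{228} + \frac{1}{223947} = \frac{27694855}{17019972}$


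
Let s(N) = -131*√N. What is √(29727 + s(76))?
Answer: √(29727 - 262*√19) ≈ 169.07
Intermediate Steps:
√(29727 + s(76)) = √(29727 - 262*√19)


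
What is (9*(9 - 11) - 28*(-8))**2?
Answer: 42436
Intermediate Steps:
(9*(9 - 11) - 28*(-8))**2 = (9*(-2) + 224)**2 = (-18 + 224)**2 = 206**2 = 42436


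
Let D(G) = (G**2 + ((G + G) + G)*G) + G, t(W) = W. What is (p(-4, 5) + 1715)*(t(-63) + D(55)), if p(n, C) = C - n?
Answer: 20846608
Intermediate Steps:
D(G) = G + 4*G**2 (D(G) = (G**2 + (2*G + G)*G) + G = (G**2 + (3*G)*G) + G = (G**2 + 3*G**2) + G = 4*G**2 + G = G + 4*G**2)
(p(-4, 5) + 1715)*(t(-63) + D(55)) = ((5 - 1*(-4)) + 1715)*(-63 + 55*(1 + 4*55)) = ((5 + 4) + 1715)*(-63 + 55*(1 + 220)) = (9 + 1715)*(-63 + 55*221) = 1724*(-63 + 12155) = 1724*12092 = 20846608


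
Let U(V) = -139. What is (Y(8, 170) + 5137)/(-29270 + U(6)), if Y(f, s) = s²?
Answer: -34037/29409 ≈ -1.1574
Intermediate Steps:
(Y(8, 170) + 5137)/(-29270 + U(6)) = (170² + 5137)/(-29270 - 139) = (28900 + 5137)/(-29409) = 34037*(-1/29409) = -34037/29409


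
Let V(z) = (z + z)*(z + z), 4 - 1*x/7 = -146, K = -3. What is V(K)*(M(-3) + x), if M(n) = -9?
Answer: 37476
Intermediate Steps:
x = 1050 (x = 28 - 7*(-146) = 28 + 1022 = 1050)
V(z) = 4*z**2 (V(z) = (2*z)*(2*z) = 4*z**2)
V(K)*(M(-3) + x) = (4*(-3)**2)*(-9 + 1050) = (4*9)*1041 = 36*1041 = 37476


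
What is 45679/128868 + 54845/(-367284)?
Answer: 134852783/657377146 ≈ 0.20514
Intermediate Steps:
45679/128868 + 54845/(-367284) = 45679*(1/128868) + 54845*(-1/367284) = 45679/128868 - 54845/367284 = 134852783/657377146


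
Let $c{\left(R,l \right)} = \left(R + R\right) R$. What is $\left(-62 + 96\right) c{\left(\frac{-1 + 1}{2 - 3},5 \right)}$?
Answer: $0$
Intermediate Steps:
$c{\left(R,l \right)} = 2 R^{2}$ ($c{\left(R,l \right)} = 2 R R = 2 R^{2}$)
$\left(-62 + 96\right) c{\left(\frac{-1 + 1}{2 - 3},5 \right)} = \left(-62 + 96\right) 2 \left(\frac{-1 + 1}{2 - 3}\right)^{2} = 34 \cdot 2 \left(\frac{0}{-1}\right)^{2} = 34 \cdot 2 \left(0 \left(-1\right)\right)^{2} = 34 \cdot 2 \cdot 0^{2} = 34 \cdot 2 \cdot 0 = 34 \cdot 0 = 0$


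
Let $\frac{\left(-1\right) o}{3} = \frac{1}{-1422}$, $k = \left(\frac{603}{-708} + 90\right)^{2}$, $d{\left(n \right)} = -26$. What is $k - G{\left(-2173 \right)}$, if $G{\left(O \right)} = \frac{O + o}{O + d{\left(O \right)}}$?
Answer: $\frac{230658657215075}{29026694448} \approx 7946.4$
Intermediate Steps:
$k = \frac{442639521}{55696}$ ($k = \left(603 \left(- \frac{1}{708}\right) + 90\right)^{2} = \left(- \frac{201}{236} + 90\right)^{2} = \left(\frac{21039}{236}\right)^{2} = \frac{442639521}{55696} \approx 7947.4$)
$o = \frac{1}{474}$ ($o = - \frac{3}{-1422} = \left(-3\right) \left(- \frac{1}{1422}\right) = \frac{1}{474} \approx 0.0021097$)
$G{\left(O \right)} = \frac{\frac{1}{474} + O}{-26 + O}$ ($G{\left(O \right)} = \frac{O + \frac{1}{474}}{O - 26} = \frac{\frac{1}{474} + O}{-26 + O}$)
$k - G{\left(-2173 \right)} = \frac{442639521}{55696} - \frac{\frac{1}{474} - 2173}{-26 - 2173} = \frac{442639521}{55696} - \frac{1}{-2199} \left(- \frac{1030001}{474}\right) = \frac{442639521}{55696} - \left(- \frac{1}{2199}\right) \left(- \frac{1030001}{474}\right) = \frac{442639521}{55696} - \frac{1030001}{1042326} = \frac{230658657215075}{29026694448}$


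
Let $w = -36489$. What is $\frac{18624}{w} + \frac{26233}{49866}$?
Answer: $\frac{9503851}{606520158} \approx 0.015669$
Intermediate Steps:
$\frac{18624}{w} + \frac{26233}{49866} = \frac{18624}{-36489} + \frac{26233}{49866} = 18624 \left(- \frac{1}{36489}\right) + 26233 \cdot \frac{1}{49866} = - \frac{6208}{12163} + \frac{26233}{49866} = \frac{9503851}{606520158}$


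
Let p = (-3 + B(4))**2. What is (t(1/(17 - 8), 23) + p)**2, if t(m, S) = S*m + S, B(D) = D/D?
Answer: 70756/81 ≈ 873.53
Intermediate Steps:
B(D) = 1
t(m, S) = S + S*m
p = 4 (p = (-3 + 1)**2 = (-2)**2 = 4)
(t(1/(17 - 8), 23) + p)**2 = (23*(1 + 1/(17 - 8)) + 4)**2 = (23*(1 + 1/9) + 4)**2 = (23*(10/9) + 4)**2 = (230/9 + 4)**2 = (266/9)**2 = 70756/81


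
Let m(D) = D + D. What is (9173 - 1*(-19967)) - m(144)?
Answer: 28852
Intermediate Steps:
m(D) = 2*D
(9173 - 1*(-19967)) - m(144) = (9173 - 1*(-19967)) - 2*144 = (9173 + 19967) - 1*288 = 29140 - 288 = 28852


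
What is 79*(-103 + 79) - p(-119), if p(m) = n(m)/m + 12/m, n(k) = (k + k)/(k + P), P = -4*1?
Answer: -27750038/14637 ≈ -1895.9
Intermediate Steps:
P = -4
n(k) = 2*k/(-4 + k) (n(k) = (k + k)/(k - 4) = (2*k)/(-4 + k) = 2*k/(-4 + k))
p(m) = 2/(-4 + m) + 12/m (p(m) = (2*m/(-4 + m))/m + 12/m = 2/(-4 + m) + 12/m)
79*(-103 + 79) - p(-119) = 79*(-103 + 79) - 2*(-24 + 7*(-119))/((-119)*(-4 - 119)) = 79*(-24) - 2*(-1)*(-24 - 833)/(119*(-123)) = -1896 - 2*(-1)*(-1)*(-857)/(119*123) = -1896 - 1*(-1714/14637) = -1896 + 1714/14637 = -27750038/14637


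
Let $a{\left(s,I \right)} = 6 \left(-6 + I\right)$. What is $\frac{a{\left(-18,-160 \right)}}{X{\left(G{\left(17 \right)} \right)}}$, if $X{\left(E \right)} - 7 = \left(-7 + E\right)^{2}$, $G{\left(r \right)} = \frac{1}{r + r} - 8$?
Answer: $- \frac{1151376}{267173} \approx -4.3095$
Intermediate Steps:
$a{\left(s,I \right)} = -36 + 6 I$
$G{\left(r \right)} = -8 + \frac{1}{2 r}$ ($G{\left(r \right)} = \frac{1}{2 r} - 8 = -8 + \frac{1}{2 r}$)
$X{\left(E \right)} = 7 + \left(-7 + E\right)^{2}$
$\frac{a{\left(-18,-160 \right)}}{X{\left(G{\left(17 \right)} \right)}} = \frac{-36 + 6 \left(-160\right)}{7 + \left(-7 - \left(8 - \frac{1}{2 \cdot 17}\right)\right)^{2}} = \frac{-36 - 960}{7 + \left(-7 + \left(-8 + \frac{1}{2} \cdot \frac{1}{17}\right)\right)^{2}} = - \frac{996}{7 + \left(-7 + \left(-8 + \frac{1}{34}\right)\right)^{2}} = - \frac{996}{7 + \left(-7 - \frac{271}{34}\right)^{2}} = - \frac{996}{7 + \left(- \frac{509}{34}\right)^{2}} = - \frac{996}{7 + \frac{259081}{1156}} = - \frac{996}{\frac{267173}{1156}} = \left(-996\right) \frac{1156}{267173} = - \frac{1151376}{267173}$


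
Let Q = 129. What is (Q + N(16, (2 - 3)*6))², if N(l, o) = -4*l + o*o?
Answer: 10201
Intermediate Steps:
N(l, o) = o² - 4*l (N(l, o) = -4*l + o² = o² - 4*l)
(Q + N(16, (2 - 3)*6))² = (129 + (((2 - 3)*6)² - 4*16))² = (129 + ((-1*6)² - 64))² = (129 + ((-6)² - 64))² = (129 + (36 - 64))² = (129 - 28)² = 101² = 10201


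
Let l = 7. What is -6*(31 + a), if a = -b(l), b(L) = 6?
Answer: -150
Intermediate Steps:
a = -6 (a = -1*6 = -6)
-6*(31 + a) = -6*(31 - 6) = -6*25 = -150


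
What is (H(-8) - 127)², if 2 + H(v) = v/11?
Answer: 2036329/121 ≈ 16829.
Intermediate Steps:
H(v) = -2 + v/11
(H(-8) - 127)² = ((-2 + (1/11)*(-8)) - 127)² = ((-2 - 8/11) - 127)² = (-30/11 - 127)² = (-1427/11)² = 2036329/121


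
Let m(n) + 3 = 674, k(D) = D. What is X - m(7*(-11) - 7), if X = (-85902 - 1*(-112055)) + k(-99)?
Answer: 25383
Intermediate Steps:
m(n) = 671 (m(n) = -3 + 674 = 671)
X = 26054 (X = (-85902 - 1*(-112055)) - 99 = (-85902 + 112055) - 99 = 26153 - 99 = 26054)
X - m(7*(-11) - 7) = 26054 - 1*671 = 26054 - 671 = 25383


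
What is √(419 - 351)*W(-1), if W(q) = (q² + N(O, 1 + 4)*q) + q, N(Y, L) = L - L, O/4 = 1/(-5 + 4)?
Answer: 0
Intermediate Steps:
O = -4 (O = 4/(-5 + 4) = 4/(-1) = 4*(-1) = -4)
N(Y, L) = 0
W(q) = q + q² (W(q) = (q² + 0*q) + q = (q² + 0) + q = q² + q = q + q²)
√(419 - 351)*W(-1) = √(419 - 351)*(-(1 - 1)) = √68*(-1*0) = (2*√17)*0 = 0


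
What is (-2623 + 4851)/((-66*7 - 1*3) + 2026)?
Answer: 2228/1561 ≈ 1.4273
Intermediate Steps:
(-2623 + 4851)/((-66*7 - 1*3) + 2026) = 2228/((-462 - 3) + 2026) = 2228/(-465 + 2026) = 2228/1561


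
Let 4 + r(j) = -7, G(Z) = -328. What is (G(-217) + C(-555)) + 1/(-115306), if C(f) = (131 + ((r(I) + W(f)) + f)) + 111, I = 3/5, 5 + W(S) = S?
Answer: -139750873/115306 ≈ -1212.0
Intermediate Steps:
W(S) = -5 + S
I = ⅗ (I = 3*(⅕) = ⅗ ≈ 0.60000)
r(j) = -11 (r(j) = -4 - 7 = -11)
C(f) = 226 + 2*f (C(f) = (131 + ((-11 + (-5 + f)) + f)) + 111 = (131 + ((-16 + f) + f)) + 111 = (131 + (-16 + 2*f)) + 111 = (115 + 2*f) + 111 = 226 + 2*f)
(G(-217) + C(-555)) + 1/(-115306) = (-328 + (226 + 2*(-555))) + 1/(-115306) = (-328 + (226 - 1110)) - 1/115306 = (-328 - 884) - 1/115306 = -1212 - 1/115306 = -139750873/115306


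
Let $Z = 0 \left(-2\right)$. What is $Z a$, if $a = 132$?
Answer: $0$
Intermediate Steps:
$Z = 0$
$Z a = 0 \cdot 132 = 0$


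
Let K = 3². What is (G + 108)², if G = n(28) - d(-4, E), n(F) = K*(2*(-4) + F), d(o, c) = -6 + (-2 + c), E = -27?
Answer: 104329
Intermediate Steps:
d(o, c) = -8 + c
K = 9
n(F) = -72 + 9*F (n(F) = 9*(2*(-4) + F) = 9*(-8 + F) = -72 + 9*F)
G = 215 (G = (-72 + 9*28) - (-8 - 27) = (-72 + 252) - 1*(-35) = 180 + 35 = 215)
(G + 108)² = (215 + 108)² = 323² = 104329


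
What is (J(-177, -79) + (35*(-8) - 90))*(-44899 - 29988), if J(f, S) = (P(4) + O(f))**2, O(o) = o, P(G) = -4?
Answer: -2425664817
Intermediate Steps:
J(f, S) = (-4 + f)**2
(J(-177, -79) + (35*(-8) - 90))*(-44899 - 29988) = ((-4 - 177)**2 + (35*(-8) - 90))*(-44899 - 29988) = ((-181)**2 + (-280 - 90))*(-74887) = (32761 - 370)*(-74887) = 32391*(-74887) = -2425664817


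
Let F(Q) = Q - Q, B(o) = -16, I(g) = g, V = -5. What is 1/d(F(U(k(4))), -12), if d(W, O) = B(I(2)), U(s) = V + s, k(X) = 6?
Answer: -1/16 ≈ -0.062500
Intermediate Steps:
U(s) = -5 + s
F(Q) = 0
d(W, O) = -16
1/d(F(U(k(4))), -12) = 1/(-16) = -1/16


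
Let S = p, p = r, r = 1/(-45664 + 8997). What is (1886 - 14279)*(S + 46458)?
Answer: -21111171685605/36667 ≈ -5.7575e+8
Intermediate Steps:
r = -1/36667 (r = 1/(-36667) = -1/36667 ≈ -2.7272e-5)
p = -1/36667 ≈ -2.7272e-5
S = -1/36667 ≈ -2.7272e-5
(1886 - 14279)*(S + 46458) = (1886 - 14279)*(-1/36667 + 46458) = -12393*1703475485/36667 = -21111171685605/36667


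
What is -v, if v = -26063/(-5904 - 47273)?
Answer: -26063/53177 ≈ -0.49012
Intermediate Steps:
v = 26063/53177 (v = -26063/(-53177) = -26063*(-1/53177) = 26063/53177 ≈ 0.49012)
-v = -1*26063/53177 = -26063/53177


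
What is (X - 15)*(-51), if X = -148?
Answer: 8313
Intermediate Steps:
(X - 15)*(-51) = (-148 - 15)*(-51) = -163*(-51) = 8313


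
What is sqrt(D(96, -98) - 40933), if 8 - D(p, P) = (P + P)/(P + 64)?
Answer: I*sqrt(11828991)/17 ≈ 202.31*I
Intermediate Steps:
D(p, P) = 8 - 2*P/(64 + P) (D(p, P) = 8 - (P + P)/(P + 64) = 8 - 2*P/(64 + P))
sqrt(D(96, -98) - 40933) = sqrt(2*(256 + 3*(-98))/(64 - 98) - 40933) = sqrt(2*(256 - 294)/(-34) - 40933) = sqrt(2*(-1/34)*(-38) - 40933) = sqrt(38/17 - 40933) = sqrt(-695823/17) = I*sqrt(11828991)/17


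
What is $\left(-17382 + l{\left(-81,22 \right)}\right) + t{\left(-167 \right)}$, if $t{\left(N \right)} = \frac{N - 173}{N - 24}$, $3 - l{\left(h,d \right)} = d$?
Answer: $- \frac{3323251}{191} \approx -17399.0$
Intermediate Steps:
$l{\left(h,d \right)} = 3 - d$
$t{\left(N \right)} = \frac{-173 + N}{-24 + N}$
$\left(-17382 + l{\left(-81,22 \right)}\right) + t{\left(-167 \right)} = \left(-17382 + \left(3 - 22\right)\right) + \frac{-173 - 167}{-24 - 167} = \left(-17382 + \left(3 - 22\right)\right) + \frac{1}{-191} \left(-340\right) = \left(-17382 - 19\right) - - \frac{340}{191} = -17401 + \frac{340}{191} = - \frac{3323251}{191}$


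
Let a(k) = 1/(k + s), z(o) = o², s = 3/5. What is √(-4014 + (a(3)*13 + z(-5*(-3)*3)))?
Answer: I*√71474/6 ≈ 44.558*I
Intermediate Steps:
s = ⅗ (s = 3*(⅕) = ⅗ ≈ 0.60000)
a(k) = 1/(⅗ + k) (a(k) = 1/(k + ⅗) = 1/(⅗ + k))
√(-4014 + (a(3)*13 + z(-5*(-3)*3))) = √(-4014 + ((5/(3 + 5*3))*13 + (-5*(-3)*3)²)) = √(-4014 + ((5/(3 + 15))*13 + (15*3)²)) = √(-4014 + ((5/18)*13 + 45²)) = √(-4014 + ((5*(1/18))*13 + 2025)) = √(-4014 + ((5/18)*13 + 2025)) = √(-4014 + (65/18 + 2025)) = √(-4014 + 36515/18) = √(-35737/18) = I*√71474/6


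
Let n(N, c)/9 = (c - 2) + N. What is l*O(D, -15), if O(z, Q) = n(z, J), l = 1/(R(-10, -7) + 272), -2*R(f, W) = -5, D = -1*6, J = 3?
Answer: -10/61 ≈ -0.16393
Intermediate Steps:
D = -6
R(f, W) = 5/2 (R(f, W) = -1/2*(-5) = 5/2)
l = 2/549 (l = 1/(5/2 + 272) = 1/(549/2) = 2/549 ≈ 0.0036430)
n(N, c) = -18 + 9*N + 9*c (n(N, c) = 9*((c - 2) + N) = 9*((-2 + c) + N) = 9*(-2 + N + c) = -18 + 9*N + 9*c)
O(z, Q) = 9 + 9*z (O(z, Q) = -18 + 9*z + 9*3 = -18 + 9*z + 27 = 9 + 9*z)
l*O(D, -15) = 2*(9 + 9*(-6))/549 = 2*(9 - 54)/549 = (2/549)*(-45) = -10/61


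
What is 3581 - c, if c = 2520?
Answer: 1061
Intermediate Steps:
3581 - c = 3581 - 1*2520 = 3581 - 2520 = 1061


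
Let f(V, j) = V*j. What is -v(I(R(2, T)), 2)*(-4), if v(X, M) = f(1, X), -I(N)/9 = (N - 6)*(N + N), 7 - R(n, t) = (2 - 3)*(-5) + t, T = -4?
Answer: 0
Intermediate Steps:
R(n, t) = 2 - t (R(n, t) = 7 - ((2 - 3)*(-5) + t) = 7 - (-1*(-5) + t) = 7 - (5 + t) = 7 + (-5 - t) = 2 - t)
I(N) = -18*N*(-6 + N) (I(N) = -9*(N - 6)*(N + N) = -9*(-6 + N)*2*N = -18*N*(-6 + N))
v(X, M) = X (v(X, M) = 1*X = X)
-v(I(R(2, T)), 2)*(-4) = -18*(2 - 1*(-4))*(6 - (2 - 1*(-4)))*(-4) = -18*(2 + 4)*(6 - (2 + 4))*(-4) = -18*6*(6 - 1*6)*(-4) = -18*6*(6 - 6)*(-4) = -18*6*0*(-4) = -0*(-4) = -1*0 = 0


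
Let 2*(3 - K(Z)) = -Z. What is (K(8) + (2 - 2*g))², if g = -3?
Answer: 225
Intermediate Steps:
K(Z) = 3 + Z/2 (K(Z) = 3 - (-1)*Z/2 = 3 + Z/2)
(K(8) + (2 - 2*g))² = ((3 + (½)*8) + (2 - 2*(-3)))² = ((3 + 4) + (2 + 6))² = (7 + 8)² = 15² = 225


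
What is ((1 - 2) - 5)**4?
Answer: 1296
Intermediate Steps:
((1 - 2) - 5)**4 = (-1 - 5)**4 = (-6)**4 = 1296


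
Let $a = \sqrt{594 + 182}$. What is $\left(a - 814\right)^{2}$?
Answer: $663372 - 3256 \sqrt{194} \approx 6.1802 \cdot 10^{5}$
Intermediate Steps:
$a = 2 \sqrt{194}$ ($a = \sqrt{776} = 2 \sqrt{194} \approx 27.857$)
$\left(a - 814\right)^{2} = \left(2 \sqrt{194} - 814\right)^{2} = \left(-814 + 2 \sqrt{194}\right)^{2}$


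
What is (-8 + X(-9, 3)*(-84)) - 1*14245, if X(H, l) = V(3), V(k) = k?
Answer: -14505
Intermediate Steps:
X(H, l) = 3
(-8 + X(-9, 3)*(-84)) - 1*14245 = (-8 + 3*(-84)) - 1*14245 = (-8 - 252) - 14245 = -260 - 14245 = -14505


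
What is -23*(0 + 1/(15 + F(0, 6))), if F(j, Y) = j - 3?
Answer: -23/12 ≈ -1.9167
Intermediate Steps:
F(j, Y) = -3 + j
-23*(0 + 1/(15 + F(0, 6))) = -23*(0 + 1/(15 + (-3 + 0))) = -23*(0 + 1/(15 - 3)) = -23*(0 + 1/12) = -23*1/12 = -23/12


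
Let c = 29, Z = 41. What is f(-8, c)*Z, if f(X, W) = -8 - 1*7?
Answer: -615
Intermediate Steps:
f(X, W) = -15 (f(X, W) = -8 - 7 = -15)
f(-8, c)*Z = -15*41 = -615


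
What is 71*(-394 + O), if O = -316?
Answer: -50410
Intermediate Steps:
71*(-394 + O) = 71*(-394 - 316) = 71*(-710) = -50410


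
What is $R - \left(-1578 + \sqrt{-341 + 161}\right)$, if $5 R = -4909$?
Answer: $\frac{2981}{5} - 6 i \sqrt{5} \approx 596.2 - 13.416 i$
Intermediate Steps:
$R = - \frac{4909}{5}$ ($R = \frac{1}{5} \left(-4909\right) = - \frac{4909}{5} \approx -981.8$)
$R - \left(-1578 + \sqrt{-341 + 161}\right) = - \frac{4909}{5} - \left(-1578 + \sqrt{-341 + 161}\right) = - \frac{4909}{5} - \left(-1578 + \sqrt{-180}\right) = - \frac{4909}{5} - \left(-1578 + 6 i \sqrt{5}\right) = - \frac{4909}{5} + \left(1578 - 6 i \sqrt{5}\right) = \frac{2981}{5} - 6 i \sqrt{5}$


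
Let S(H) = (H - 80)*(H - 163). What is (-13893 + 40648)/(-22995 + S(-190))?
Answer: 5351/14463 ≈ 0.36998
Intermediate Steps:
S(H) = (-163 + H)*(-80 + H) (S(H) = (-80 + H)*(-163 + H) = (-163 + H)*(-80 + H))
(-13893 + 40648)/(-22995 + S(-190)) = (-13893 + 40648)/(-22995 + (13040 + (-190)**2 - 243*(-190))) = 26755/(-22995 + (13040 + 36100 + 46170)) = 26755/(-22995 + 95310) = 26755/72315 = 26755*(1/72315) = 5351/14463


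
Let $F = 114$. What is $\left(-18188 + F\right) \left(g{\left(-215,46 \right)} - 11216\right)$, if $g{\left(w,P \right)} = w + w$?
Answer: $210489804$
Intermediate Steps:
$g{\left(w,P \right)} = 2 w$
$\left(-18188 + F\right) \left(g{\left(-215,46 \right)} - 11216\right) = \left(-18188 + 114\right) \left(2 \left(-215\right) - 11216\right) = - 18074 \left(-430 - 11216\right) = \left(-18074\right) \left(-11646\right) = 210489804$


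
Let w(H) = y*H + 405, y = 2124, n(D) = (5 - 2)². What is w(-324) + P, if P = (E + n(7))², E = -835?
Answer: -5495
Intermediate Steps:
n(D) = 9 (n(D) = 3² = 9)
w(H) = 405 + 2124*H (w(H) = 2124*H + 405 = 405 + 2124*H)
P = 682276 (P = (-835 + 9)² = (-826)² = 682276)
w(-324) + P = (405 + 2124*(-324)) + 682276 = (405 - 688176) + 682276 = -687771 + 682276 = -5495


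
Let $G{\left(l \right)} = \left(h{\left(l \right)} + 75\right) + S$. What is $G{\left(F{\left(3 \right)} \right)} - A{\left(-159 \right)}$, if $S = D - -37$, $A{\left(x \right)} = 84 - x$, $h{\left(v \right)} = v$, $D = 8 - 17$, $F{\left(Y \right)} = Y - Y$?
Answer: $-140$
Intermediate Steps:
$F{\left(Y \right)} = 0$
$D = -9$ ($D = 8 - 17 = -9$)
$S = 28$ ($S = -9 - -37 = -9 + 37 = 28$)
$G{\left(l \right)} = 103 + l$ ($G{\left(l \right)} = \left(l + 75\right) + 28 = \left(75 + l\right) + 28 = 103 + l$)
$G{\left(F{\left(3 \right)} \right)} - A{\left(-159 \right)} = \left(103 + 0\right) - \left(84 - -159\right) = 103 - \left(84 + 159\right) = 103 - 243 = -140$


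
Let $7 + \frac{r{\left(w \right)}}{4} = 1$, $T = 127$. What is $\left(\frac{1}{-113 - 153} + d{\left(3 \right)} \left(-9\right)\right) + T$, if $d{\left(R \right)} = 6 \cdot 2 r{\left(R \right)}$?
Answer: $\frac{723253}{266} \approx 2719.0$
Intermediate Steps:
$r{\left(w \right)} = -24$ ($r{\left(w \right)} = -28 + 4 \cdot 1 = -28 + 4 = -24$)
$d{\left(R \right)} = -288$ ($d{\left(R \right)} = 6 \cdot 2 \left(-24\right) = 12 \left(-24\right) = -288$)
$\left(\frac{1}{-113 - 153} + d{\left(3 \right)} \left(-9\right)\right) + T = \left(\frac{1}{-113 - 153} - -2592\right) + 127 = \left(\frac{1}{-266} + 2592\right) + 127 = \left(- \frac{1}{266} + 2592\right) + 127 = \frac{689471}{266} + 127 = \frac{723253}{266}$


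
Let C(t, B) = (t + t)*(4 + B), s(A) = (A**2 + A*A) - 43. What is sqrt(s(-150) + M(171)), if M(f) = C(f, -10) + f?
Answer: 22*sqrt(89) ≈ 207.55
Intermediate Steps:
s(A) = -43 + 2*A**2 (s(A) = (A**2 + A**2) - 43 = 2*A**2 - 43 = -43 + 2*A**2)
C(t, B) = 2*t*(4 + B) (C(t, B) = (2*t)*(4 + B) = 2*t*(4 + B))
M(f) = -11*f (M(f) = 2*f*(4 - 10) + f = 2*f*(-6) + f = -12*f + f = -11*f)
sqrt(s(-150) + M(171)) = sqrt((-43 + 2*(-150)**2) - 11*171) = sqrt((-43 + 2*22500) - 1881) = sqrt((-43 + 45000) - 1881) = sqrt(44957 - 1881) = sqrt(43076) = 22*sqrt(89)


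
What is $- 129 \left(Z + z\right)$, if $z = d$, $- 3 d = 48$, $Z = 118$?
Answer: $-13158$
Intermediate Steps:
$d = -16$ ($d = \left(- \frac{1}{3}\right) 48 = -16$)
$z = -16$
$- 129 \left(Z + z\right) = - 129 \left(118 - 16\right) = \left(-129\right) 102 = -13158$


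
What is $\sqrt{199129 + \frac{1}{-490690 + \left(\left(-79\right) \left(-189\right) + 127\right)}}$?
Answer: $\frac{\sqrt{34759349701409}}{13212} \approx 446.24$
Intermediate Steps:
$\sqrt{199129 + \frac{1}{-490690 + \left(\left(-79\right) \left(-189\right) + 127\right)}} = \sqrt{199129 + \frac{1}{-490690 + \left(14931 + 127\right)}} = \sqrt{199129 + \frac{1}{-490690 + 15058}} = \sqrt{199129 + \frac{1}{-475632}} = \sqrt{199129 - \frac{1}{475632}} = \sqrt{\frac{94712124527}{475632}} = \frac{\sqrt{34759349701409}}{13212}$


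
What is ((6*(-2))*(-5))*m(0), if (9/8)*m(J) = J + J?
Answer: 0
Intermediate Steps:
m(J) = 16*J/9 (m(J) = 8*(J + J)/9 = 8*(2*J)/9 = 16*J/9)
((6*(-2))*(-5))*m(0) = ((6*(-2))*(-5))*((16/9)*0) = -12*(-5)*0 = 60*0 = 0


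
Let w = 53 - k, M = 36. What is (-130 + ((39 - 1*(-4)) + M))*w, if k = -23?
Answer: -3876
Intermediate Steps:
w = 76 (w = 53 - 1*(-23) = 53 + 23 = 76)
(-130 + ((39 - 1*(-4)) + M))*w = (-130 + ((39 - 1*(-4)) + 36))*76 = (-130 + ((39 + 4) + 36))*76 = (-130 + (43 + 36))*76 = (-130 + 79)*76 = -51*76 = -3876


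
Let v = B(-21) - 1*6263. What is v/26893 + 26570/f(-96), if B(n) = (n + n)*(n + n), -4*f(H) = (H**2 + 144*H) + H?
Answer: 354628093/15813084 ≈ 22.426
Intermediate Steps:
f(H) = -145*H/4 - H**2/4 (f(H) = -((H**2 + 144*H) + H)/4 = -(H**2 + 145*H)/4 = -145*H/4 - H**2/4)
B(n) = 4*n**2 (B(n) = (2*n)*(2*n) = 4*n**2)
v = -4499 (v = 4*(-21)**2 - 1*6263 = 4*441 - 6263 = 1764 - 6263 = -4499)
v/26893 + 26570/f(-96) = -4499/26893 + 26570/((-1/4*(-96)*(145 - 96))) = -4499*1/26893 + 26570/((-1/4*(-96)*49)) = -4499/26893 + 26570/1176 = -4499/26893 + 26570*(1/1176) = -4499/26893 + 13285/588 = 354628093/15813084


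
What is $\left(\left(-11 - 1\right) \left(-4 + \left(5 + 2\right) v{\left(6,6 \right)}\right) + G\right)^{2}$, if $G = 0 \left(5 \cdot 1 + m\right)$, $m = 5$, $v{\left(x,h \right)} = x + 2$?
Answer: $389376$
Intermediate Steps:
$v{\left(x,h \right)} = 2 + x$
$G = 0$ ($G = 0 \left(5 \cdot 1 + 5\right) = 0 \left(5 + 5\right) = 0 \cdot 10 = 0$)
$\left(\left(-11 - 1\right) \left(-4 + \left(5 + 2\right) v{\left(6,6 \right)}\right) + G\right)^{2} = \left(\left(-11 - 1\right) \left(-4 + \left(5 + 2\right) \left(2 + 6\right)\right) + 0\right)^{2} = \left(- 12 \left(-4 + 7 \cdot 8\right) + 0\right)^{2} = \left(- 12 \left(-4 + 56\right) + 0\right)^{2} = \left(\left(-12\right) 52 + 0\right)^{2} = \left(-624 + 0\right)^{2} = \left(-624\right)^{2} = 389376$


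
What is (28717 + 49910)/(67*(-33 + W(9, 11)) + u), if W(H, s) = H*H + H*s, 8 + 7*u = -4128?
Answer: 550389/64807 ≈ 8.4927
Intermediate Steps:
u = -4136/7 (u = -8/7 + (1/7)*(-4128) = -8/7 - 4128/7 = -4136/7 ≈ -590.86)
W(H, s) = H**2 + H*s
(28717 + 49910)/(67*(-33 + W(9, 11)) + u) = (28717 + 49910)/(67*(-33 + 9*(9 + 11)) - 4136/7) = 78627/(67*(-33 + 9*20) - 4136/7) = 78627/(67*(-33 + 180) - 4136/7) = 78627/(67*147 - 4136/7) = 78627/(9849 - 4136/7) = 78627/(64807/7) = 78627*(7/64807) = 550389/64807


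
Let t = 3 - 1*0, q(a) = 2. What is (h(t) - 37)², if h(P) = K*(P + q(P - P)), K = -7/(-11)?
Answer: 138384/121 ≈ 1143.7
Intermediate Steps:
K = 7/11 (K = -7*(-1/11) = 7/11 ≈ 0.63636)
t = 3 (t = 3 + 0 = 3)
h(P) = 14/11 + 7*P/11 (h(P) = 7*(P + 2)/11 = 7*(2 + P)/11 = 14/11 + 7*P/11)
(h(t) - 37)² = ((14/11 + (7/11)*3) - 37)² = ((14/11 + 21/11) - 37)² = (35/11 - 37)² = (-372/11)² = 138384/121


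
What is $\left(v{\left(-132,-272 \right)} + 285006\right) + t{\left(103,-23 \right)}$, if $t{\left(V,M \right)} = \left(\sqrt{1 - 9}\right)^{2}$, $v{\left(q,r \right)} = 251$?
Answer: $285249$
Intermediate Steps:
$t{\left(V,M \right)} = -8$ ($t{\left(V,M \right)} = \left(\sqrt{-8}\right)^{2} = \left(2 i \sqrt{2}\right)^{2} = -8$)
$\left(v{\left(-132,-272 \right)} + 285006\right) + t{\left(103,-23 \right)} = \left(251 + 285006\right) - 8 = 285257 - 8 = 285249$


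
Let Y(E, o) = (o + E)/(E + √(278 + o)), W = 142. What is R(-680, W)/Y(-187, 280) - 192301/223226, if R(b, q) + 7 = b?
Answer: 9553245667/6920006 - 687*√62/31 ≈ 1206.0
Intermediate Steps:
R(b, q) = -7 + b
Y(E, o) = (E + o)/(E + √(278 + o))
R(-680, W)/Y(-187, 280) - 192301/223226 = (-7 - 680)/(((-187 + 280)/(-187 + √(278 + 280)))) - 192301/223226 = -(-42823/31 + 687*√62/31) - 192301*1/223226 = -(-42823/31 + 687*√62/31) - 192301/223226 = -687*(-187/93 + √62/31) - 192301/223226 = (42823/31 - 687*√62/31) - 192301/223226 = 9553245667/6920006 - 687*√62/31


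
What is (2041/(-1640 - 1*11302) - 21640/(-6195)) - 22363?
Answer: -119513435639/5345046 ≈ -22360.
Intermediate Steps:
(2041/(-1640 - 1*11302) - 21640/(-6195)) - 22363 = (2041/(-1640 - 11302) - 21640*(-1/6195)) - 22363 = (2041/(-12942) + 4328/1239) - 22363 = (2041*(-1/12942) + 4328/1239) - 22363 = (-2041/12942 + 4328/1239) - 22363 = 17828059/5345046 - 22363 = -119513435639/5345046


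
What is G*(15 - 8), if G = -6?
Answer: -42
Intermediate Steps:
G*(15 - 8) = -6*(15 - 8) = -6*7 = -42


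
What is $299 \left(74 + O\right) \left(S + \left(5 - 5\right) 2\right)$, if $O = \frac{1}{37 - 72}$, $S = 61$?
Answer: $\frac{47220771}{35} \approx 1.3492 \cdot 10^{6}$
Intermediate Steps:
$O = - \frac{1}{35}$ ($O = \frac{1}{-35} = - \frac{1}{35} \approx -0.028571$)
$299 \left(74 + O\right) \left(S + \left(5 - 5\right) 2\right) = 299 \left(74 - \frac{1}{35}\right) \left(61 + \left(5 - 5\right) 2\right) = 299 \frac{2589 \left(61 + 0 \cdot 2\right)}{35} = 299 \frac{2589 \left(61 + 0\right)}{35} = 299 \cdot \frac{2589}{35} \cdot 61 = 299 \cdot \frac{157929}{35} = \frac{47220771}{35}$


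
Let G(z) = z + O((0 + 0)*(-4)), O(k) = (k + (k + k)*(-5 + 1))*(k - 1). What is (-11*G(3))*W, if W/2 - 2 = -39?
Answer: 2442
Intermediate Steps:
W = -74 (W = 4 + 2*(-39) = 4 - 78 = -74)
O(k) = -7*k*(-1 + k) (O(k) = (k + (2*k)*(-4))*(-1 + k) = (k - 8*k)*(-1 + k) = (-7*k)*(-1 + k) = -7*k*(-1 + k))
G(z) = z (G(z) = z + 7*((0 + 0)*(-4))*(1 - (0 + 0)*(-4)) = z + 7*(0*(-4))*(1 - 0*(-4)) = z + 7*0*(1 - 1*0) = z + 7*0*(1 + 0) = z + 7*0*1 = z + 0 = z)
(-11*G(3))*W = -11*3*(-74) = -33*(-74) = 2442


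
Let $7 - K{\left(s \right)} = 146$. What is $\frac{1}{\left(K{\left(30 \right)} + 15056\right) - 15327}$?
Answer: $- \frac{1}{410} \approx -0.002439$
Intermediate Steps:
$K{\left(s \right)} = -139$ ($K{\left(s \right)} = 7 - 146 = -139$)
$\frac{1}{\left(K{\left(30 \right)} + 15056\right) - 15327} = \frac{1}{\left(-139 + 15056\right) - 15327} = \frac{1}{14917 - 15327} = \frac{1}{-410} = - \frac{1}{410}$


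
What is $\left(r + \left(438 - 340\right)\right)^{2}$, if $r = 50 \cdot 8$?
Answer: $248004$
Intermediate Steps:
$r = 400$
$\left(r + \left(438 - 340\right)\right)^{2} = \left(400 + \left(438 - 340\right)\right)^{2} = \left(400 + 98\right)^{2} = 498^{2} = 248004$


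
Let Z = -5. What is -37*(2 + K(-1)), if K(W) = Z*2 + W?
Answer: 333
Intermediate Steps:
K(W) = -10 + W (K(W) = -5*2 + W = -10 + W)
-37*(2 + K(-1)) = -37*(2 + (-10 - 1)) = -37*(2 - 11) = -37*(-9) = 333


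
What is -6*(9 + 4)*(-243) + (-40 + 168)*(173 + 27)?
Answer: 44554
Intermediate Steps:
-6*(9 + 4)*(-243) + (-40 + 168)*(173 + 27) = -6*13*(-243) + 128*200 = -78*(-243) + 25600 = 18954 + 25600 = 44554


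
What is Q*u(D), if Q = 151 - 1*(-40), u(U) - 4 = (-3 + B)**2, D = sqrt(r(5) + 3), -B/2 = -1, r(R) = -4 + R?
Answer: 955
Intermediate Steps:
B = 2 (B = -2*(-1) = 2)
D = 2 (D = sqrt((-4 + 5) + 3) = sqrt(1 + 3) = sqrt(4) = 2)
u(U) = 5 (u(U) = 4 + (-3 + 2)**2 = 4 + (-1)**2 = 4 + 1 = 5)
Q = 191 (Q = 151 + 40 = 191)
Q*u(D) = 191*5 = 955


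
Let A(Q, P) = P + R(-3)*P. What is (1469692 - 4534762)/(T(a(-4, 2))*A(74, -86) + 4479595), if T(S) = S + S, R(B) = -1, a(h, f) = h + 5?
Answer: -613014/895919 ≈ -0.68423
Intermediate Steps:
a(h, f) = 5 + h
T(S) = 2*S
A(Q, P) = 0 (A(Q, P) = P - P = 0)
(1469692 - 4534762)/(T(a(-4, 2))*A(74, -86) + 4479595) = (1469692 - 4534762)/((2*(5 - 4))*0 + 4479595) = -3065070/((2*1)*0 + 4479595) = -3065070/(2*0 + 4479595) = -3065070/(0 + 4479595) = -3065070/4479595 = -3065070*1/4479595 = -613014/895919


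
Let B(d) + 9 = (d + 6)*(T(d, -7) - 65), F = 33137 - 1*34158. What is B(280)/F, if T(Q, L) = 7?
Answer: 16597/1021 ≈ 16.256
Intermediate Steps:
F = -1021 (F = 33137 - 34158 = -1021)
B(d) = -357 - 58*d (B(d) = -9 + (d + 6)*(7 - 65) = -9 + (6 + d)*(-58) = -9 + (-348 - 58*d) = -357 - 58*d)
B(280)/F = (-357 - 58*280)/(-1021) = (-357 - 16240)*(-1/1021) = -16597*(-1/1021) = 16597/1021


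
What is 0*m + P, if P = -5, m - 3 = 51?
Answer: -5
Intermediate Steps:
m = 54 (m = 3 + 51 = 54)
0*m + P = 0*54 - 5 = 0 - 5 = -5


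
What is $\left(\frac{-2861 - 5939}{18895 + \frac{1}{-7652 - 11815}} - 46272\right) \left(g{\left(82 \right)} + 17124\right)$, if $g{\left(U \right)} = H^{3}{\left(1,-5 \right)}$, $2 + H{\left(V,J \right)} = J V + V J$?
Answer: $- \frac{65511339204328992}{91957241} \approx -7.1241 \cdot 10^{8}$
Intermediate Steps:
$H{\left(V,J \right)} = -2 + 2 J V$ ($H{\left(V,J \right)} = -2 + \left(J V + V J\right) = -2 + \left(J V + J V\right) = -2 + 2 J V$)
$g{\left(U \right)} = -1728$ ($g{\left(U \right)} = \left(-2 + 2 \left(-5\right) 1\right)^{3} = \left(-2 - 10\right)^{3} = \left(-12\right)^{3} = -1728$)
$\left(\frac{-2861 - 5939}{18895 + \frac{1}{-7652 - 11815}} - 46272\right) \left(g{\left(82 \right)} + 17124\right) = \left(\frac{-2861 - 5939}{18895 + \frac{1}{-7652 - 11815}} - 46272\right) \left(-1728 + 17124\right) = \left(- \frac{8800}{18895 + \frac{1}{-19467}} - 46272\right) 15396 = \left(- \frac{8800}{18895 - \frac{1}{19467}} - 46272\right) 15396 = \left(- \frac{8800}{\frac{367828964}{19467}} - 46272\right) 15396 = \left(\left(-8800\right) \frac{19467}{367828964} - 46272\right) 15396 = \left(- \frac{42827400}{91957241} - 46272\right) 15396 = \left(- \frac{4255088282952}{91957241}\right) 15396 = - \frac{65511339204328992}{91957241}$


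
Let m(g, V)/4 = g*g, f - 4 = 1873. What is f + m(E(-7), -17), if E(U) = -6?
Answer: 2021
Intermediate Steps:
f = 1877 (f = 4 + 1873 = 1877)
m(g, V) = 4*g**2 (m(g, V) = 4*(g*g) = 4*g**2)
f + m(E(-7), -17) = 1877 + 4*(-6)**2 = 1877 + 4*36 = 1877 + 144 = 2021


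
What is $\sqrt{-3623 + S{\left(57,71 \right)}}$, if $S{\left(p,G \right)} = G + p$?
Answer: $i \sqrt{3495} \approx 59.119 i$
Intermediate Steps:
$\sqrt{-3623 + S{\left(57,71 \right)}} = \sqrt{-3623 + \left(71 + 57\right)} = \sqrt{-3623 + 128} = \sqrt{-3495} = i \sqrt{3495}$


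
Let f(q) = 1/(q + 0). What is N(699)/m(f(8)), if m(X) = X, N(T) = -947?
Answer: -7576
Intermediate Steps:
f(q) = 1/q
N(699)/m(f(8)) = -947/(1/8) = -947/⅛ = -947*8 = -7576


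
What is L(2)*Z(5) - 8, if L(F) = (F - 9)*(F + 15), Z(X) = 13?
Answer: -1555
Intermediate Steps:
L(F) = (-9 + F)*(15 + F)
L(2)*Z(5) - 8 = (-135 + 2² + 6*2)*13 - 8 = (-135 + 4 + 12)*13 - 8 = -119*13 - 8 = -1547 - 8 = -1555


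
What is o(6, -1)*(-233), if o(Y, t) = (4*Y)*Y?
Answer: -33552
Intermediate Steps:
o(Y, t) = 4*Y**2
o(6, -1)*(-233) = (4*6**2)*(-233) = (4*36)*(-233) = 144*(-233) = -33552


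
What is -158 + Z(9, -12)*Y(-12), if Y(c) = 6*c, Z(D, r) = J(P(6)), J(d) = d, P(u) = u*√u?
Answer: -158 - 432*√6 ≈ -1216.2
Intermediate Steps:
P(u) = u^(3/2)
Z(D, r) = 6*√6 (Z(D, r) = 6^(3/2) = 6*√6)
-158 + Z(9, -12)*Y(-12) = -158 + (6*√6)*(6*(-12)) = -158 + (6*√6)*(-72) = -158 - 432*√6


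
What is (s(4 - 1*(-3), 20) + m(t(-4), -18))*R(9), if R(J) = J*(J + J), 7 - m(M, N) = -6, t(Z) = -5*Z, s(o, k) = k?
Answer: 5346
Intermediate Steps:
m(M, N) = 13 (m(M, N) = 7 - 1*(-6) = 7 + 6 = 13)
R(J) = 2*J**2 (R(J) = J*(2*J) = 2*J**2)
(s(4 - 1*(-3), 20) + m(t(-4), -18))*R(9) = (20 + 13)*(2*9**2) = 33*(2*81) = 33*162 = 5346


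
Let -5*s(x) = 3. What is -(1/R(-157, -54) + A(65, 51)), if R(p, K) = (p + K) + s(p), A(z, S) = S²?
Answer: -2751853/1058 ≈ -2601.0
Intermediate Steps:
s(x) = -⅗ (s(x) = -⅕*3 = -⅗)
R(p, K) = -⅗ + K + p (R(p, K) = (p + K) - ⅗ = (K + p) - ⅗ = -⅗ + K + p)
-(1/R(-157, -54) + A(65, 51)) = -(1/(-⅗ - 54 - 157) + 51²) = -(1/(-1058/5) + 2601) = -(-5/1058 + 2601) = -1*2751853/1058 = -2751853/1058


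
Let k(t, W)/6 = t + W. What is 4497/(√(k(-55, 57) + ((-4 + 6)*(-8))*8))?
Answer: -4497*I*√29/58 ≈ -417.54*I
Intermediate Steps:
k(t, W) = 6*W + 6*t (k(t, W) = 6*(t + W) = 6*(W + t) = 6*W + 6*t)
4497/(√(k(-55, 57) + ((-4 + 6)*(-8))*8)) = 4497/(√((6*57 + 6*(-55)) + ((-4 + 6)*(-8))*8)) = 4497/(√((342 - 330) + (2*(-8))*8)) = 4497/(√(12 - 16*8)) = 4497/(√(12 - 128)) = 4497/(√(-116)) = 4497/((2*I*√29)) = 4497*(-I*√29/58) = -4497*I*√29/58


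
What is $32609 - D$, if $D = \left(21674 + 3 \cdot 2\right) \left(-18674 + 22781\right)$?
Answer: $-89007151$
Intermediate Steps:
$D = 89039760$ ($D = \left(21674 + 6\right) 4107 = 21680 \cdot 4107 = 89039760$)
$32609 - D = 32609 - 89039760 = -89007151$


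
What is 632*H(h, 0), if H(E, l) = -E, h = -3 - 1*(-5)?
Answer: -1264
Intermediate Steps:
h = 2 (h = -3 + 5 = 2)
632*H(h, 0) = 632*(-1*2) = 632*(-2) = -1264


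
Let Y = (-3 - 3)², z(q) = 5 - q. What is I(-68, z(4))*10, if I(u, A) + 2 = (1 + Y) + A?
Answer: 360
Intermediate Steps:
Y = 36 (Y = (-6)² = 36)
I(u, A) = 35 + A (I(u, A) = -2 + ((1 + 36) + A) = -2 + (37 + A) = 35 + A)
I(-68, z(4))*10 = (35 + (5 - 1*4))*10 = (35 + (5 - 4))*10 = (35 + 1)*10 = 36*10 = 360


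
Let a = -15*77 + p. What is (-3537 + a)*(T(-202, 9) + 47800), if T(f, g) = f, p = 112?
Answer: -217998840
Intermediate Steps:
a = -1043 (a = -15*77 + 112 = -1155 + 112 = -1043)
(-3537 + a)*(T(-202, 9) + 47800) = (-3537 - 1043)*(-202 + 47800) = -4580*47598 = -217998840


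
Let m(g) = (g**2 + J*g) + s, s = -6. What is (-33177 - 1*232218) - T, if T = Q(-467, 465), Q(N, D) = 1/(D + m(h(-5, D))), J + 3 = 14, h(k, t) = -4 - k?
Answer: -125001046/471 ≈ -2.6540e+5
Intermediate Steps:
J = 11 (J = -3 + 14 = 11)
m(g) = -6 + g**2 + 11*g (m(g) = (g**2 + 11*g) - 6 = -6 + g**2 + 11*g)
Q(N, D) = 1/(6 + D) (Q(N, D) = 1/(D + (-6 + (-4 - 1*(-5))**2 + 11*(-4 - 1*(-5)))) = 1/(D + (-6 + (-4 + 5)**2 + 11*(-4 + 5))) = 1/(D + (-6 + 1**2 + 11*1)) = 1/(D + (-6 + 1 + 11)) = 1/(D + 6) = 1/(6 + D))
T = 1/471 (T = 1/(6 + 465) = 1/471 ≈ 0.0021231)
(-33177 - 1*232218) - T = (-33177 - 1*232218) - 1*1/471 = (-33177 - 232218) - 1/471 = -265395 - 1/471 = -125001046/471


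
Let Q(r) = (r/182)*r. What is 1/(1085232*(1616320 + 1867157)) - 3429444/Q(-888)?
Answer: -4096454720101376993/5175341194268016 ≈ -791.53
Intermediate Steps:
Q(r) = r²/182 (Q(r) = (r*(1/182))*r = (r/182)*r = r²/182)
1/(1085232*(1616320 + 1867157)) - 3429444/Q(-888) = 1/(1085232*(1616320 + 1867157)) - 3429444/((1/182)*(-888)²) = (1/1085232)/3483477 - 3429444/((1/182)*788544) = (1/1085232)*(1/3483477) - 3429444/394272/91 = 1/3780380711664 - 3429444*91/394272 = 1/3780380711664 - 26006617/32856 = -4096454720101376993/5175341194268016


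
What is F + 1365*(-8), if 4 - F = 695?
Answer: -11611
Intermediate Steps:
F = -691 (F = 4 - 1*695 = 4 - 695 = -691)
F + 1365*(-8) = -691 + 1365*(-8) = -691 - 10920 = -11611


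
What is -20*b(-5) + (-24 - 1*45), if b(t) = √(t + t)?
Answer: -69 - 20*I*√10 ≈ -69.0 - 63.246*I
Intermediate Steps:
b(t) = √2*√t (b(t) = √(2*t) = √2*√t)
-20*b(-5) + (-24 - 1*45) = -20*√2*√(-5) + (-24 - 1*45) = -20*√2*I*√5 + (-24 - 45) = -20*I*√10 - 69 = -69 - 20*I*√10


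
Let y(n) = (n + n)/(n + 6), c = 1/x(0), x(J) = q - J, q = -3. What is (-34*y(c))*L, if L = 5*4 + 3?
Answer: 92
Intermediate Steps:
x(J) = -3 - J
c = -1/3 (c = 1/(-3 - 1*0) = 1/(-3 + 0) = 1/(-3) = -1/3 ≈ -0.33333)
y(n) = 2*n/(6 + n) (y(n) = (2*n)/(6 + n) = 2*n/(6 + n))
L = 23 (L = 20 + 3 = 23)
(-34*y(c))*L = -68*(-1)/(3*(6 - 1/3))*23 = -68*(-1)/(3*17/3)*23 = -68*(-1)*3/(3*17)*23 = -34*(-2/17)*23 = 4*23 = 92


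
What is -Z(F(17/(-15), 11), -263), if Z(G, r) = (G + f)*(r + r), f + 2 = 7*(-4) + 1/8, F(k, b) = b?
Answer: -39713/4 ≈ -9928.3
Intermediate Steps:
f = -239/8 (f = -2 + (7*(-4) + 1/8) = -2 + (-28 + ⅛) = -2 - 223/8 = -239/8 ≈ -29.875)
Z(G, r) = 2*r*(-239/8 + G) (Z(G, r) = (G - 239/8)*(r + r) = (-239/8 + G)*(2*r) = 2*r*(-239/8 + G))
-Z(F(17/(-15), 11), -263) = -(-263)*(-239 + 8*11)/4 = -(-263)*(-239 + 88)/4 = -(-263)*(-151)/4 = -1*39713/4 = -39713/4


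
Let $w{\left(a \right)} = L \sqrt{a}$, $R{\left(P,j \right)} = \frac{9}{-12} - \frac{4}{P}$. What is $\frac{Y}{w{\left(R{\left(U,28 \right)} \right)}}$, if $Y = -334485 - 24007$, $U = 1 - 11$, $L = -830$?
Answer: $- \frac{358492 i \sqrt{35}}{2905} \approx - 730.08 i$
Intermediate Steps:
$U = -10$
$R{\left(P,j \right)} = - \frac{3}{4} - \frac{4}{P}$ ($R{\left(P,j \right)} = 9 \left(- \frac{1}{12}\right) - \frac{4}{P} = - \frac{3}{4} - \frac{4}{P}$)
$w{\left(a \right)} = - 830 \sqrt{a}$
$Y = -358492$
$\frac{Y}{w{\left(R{\left(U,28 \right)} \right)}} = - \frac{358492}{\left(-830\right) \sqrt{- \frac{3}{4} - \frac{4}{-10}}} = - \frac{358492}{\left(-830\right) \sqrt{- \frac{3}{4} - - \frac{2}{5}}} = - \frac{358492}{\left(-830\right) \sqrt{- \frac{3}{4} + \frac{2}{5}}} = - \frac{358492}{\left(-830\right) \sqrt{- \frac{7}{20}}} = - \frac{358492}{\left(-830\right) \frac{i \sqrt{35}}{10}} = - \frac{358492}{\left(-83\right) i \sqrt{35}} = - 358492 \frac{i \sqrt{35}}{2905} = - \frac{358492 i \sqrt{35}}{2905}$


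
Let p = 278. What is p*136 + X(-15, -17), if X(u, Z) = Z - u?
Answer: 37806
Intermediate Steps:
p*136 + X(-15, -17) = 278*136 + (-17 - 1*(-15)) = 37808 + (-17 + 15) = 37808 - 2 = 37806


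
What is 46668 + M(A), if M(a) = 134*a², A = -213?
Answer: 6126114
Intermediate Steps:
46668 + M(A) = 46668 + 134*(-213)² = 46668 + 134*45369 = 46668 + 6079446 = 6126114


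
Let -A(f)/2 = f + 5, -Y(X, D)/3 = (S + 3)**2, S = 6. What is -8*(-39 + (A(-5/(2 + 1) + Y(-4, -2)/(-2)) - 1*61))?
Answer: 8392/3 ≈ 2797.3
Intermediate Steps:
Y(X, D) = -243 (Y(X, D) = -3*(6 + 3)**2 = -3*9**2 = -3*81 = -243)
A(f) = -10 - 2*f (A(f) = -2*(f + 5) = -2*(5 + f) = -10 - 2*f)
-8*(-39 + (A(-5/(2 + 1) + Y(-4, -2)/(-2)) - 1*61)) = -8*(-39 + ((-10 - 2*(-5/(2 + 1) - 243/(-2))) - 1*61)) = -8*(-39 + ((-10 - 2*(-5/3 - 243*(-1/2))) - 61)) = -8*(-39 + ((-10 - 2*(-5*1/3 + 243/2)) - 61)) = -8*(-39 + ((-10 - 2*(-5/3 + 243/2)) - 61)) = -8*(-39 + ((-10 - 2*719/6) - 61)) = -8*(-39 + ((-10 - 719/3) - 61)) = -8*(-39 + (-749/3 - 61)) = -8*(-39 - 932/3) = -8*(-1049/3) = 8392/3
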